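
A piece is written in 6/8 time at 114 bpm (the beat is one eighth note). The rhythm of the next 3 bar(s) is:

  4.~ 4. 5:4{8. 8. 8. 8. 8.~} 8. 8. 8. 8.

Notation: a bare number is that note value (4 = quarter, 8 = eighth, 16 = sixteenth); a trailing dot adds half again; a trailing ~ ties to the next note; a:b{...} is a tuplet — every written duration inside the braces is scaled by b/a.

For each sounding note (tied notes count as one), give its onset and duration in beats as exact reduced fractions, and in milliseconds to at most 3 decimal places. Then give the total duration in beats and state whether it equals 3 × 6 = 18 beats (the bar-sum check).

1) 0.0ms=0b +3157.895ms=6b
2) 3157.895ms=6b +631.579ms=6/5b
3) 3789.474ms=36/5b +631.579ms=6/5b
4) 4421.053ms=42/5b +631.579ms=6/5b
5) 5052.632ms=48/5b +631.579ms=6/5b
6) 5684.211ms=54/5b +1421.053ms=27/10b
7) 7105.263ms=27/2b +789.474ms=3/2b
8) 7894.737ms=15b +789.474ms=3/2b
9) 8684.211ms=33/2b +789.474ms=3/2b
Σ=18b of 18 (114bpm 6/8) — PASS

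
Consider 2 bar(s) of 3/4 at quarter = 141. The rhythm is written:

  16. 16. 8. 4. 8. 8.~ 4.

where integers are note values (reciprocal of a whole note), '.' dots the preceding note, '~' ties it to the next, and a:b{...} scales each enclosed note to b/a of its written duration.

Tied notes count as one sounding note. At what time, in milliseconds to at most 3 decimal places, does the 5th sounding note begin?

note 5 onset = 3b = 1276.596ms

1. 0.0ms @ 0 + 159.574ms (3/8)
2. 159.574ms @ 3/8 + 159.574ms (3/8)
3. 319.149ms @ 3/4 + 319.149ms (3/4)
4. 638.298ms @ 3/2 + 638.298ms (3/2)
5. 1276.596ms @ 3 + 319.149ms (3/4)
6. 1595.745ms @ 15/4 + 957.447ms (9/4)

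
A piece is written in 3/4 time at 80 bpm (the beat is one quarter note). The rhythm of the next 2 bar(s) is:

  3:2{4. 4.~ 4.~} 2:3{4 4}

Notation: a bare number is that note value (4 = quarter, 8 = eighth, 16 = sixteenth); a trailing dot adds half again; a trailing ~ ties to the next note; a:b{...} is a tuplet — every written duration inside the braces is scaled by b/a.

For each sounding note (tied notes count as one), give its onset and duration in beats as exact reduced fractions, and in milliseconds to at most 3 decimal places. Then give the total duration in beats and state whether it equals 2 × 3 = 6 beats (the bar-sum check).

1) 0.0ms=0b +750.0ms=1b
2) 750.0ms=1b +2625.0ms=7/2b
3) 3375.0ms=9/2b +1125.0ms=3/2b
Σ=6b of 6 (80bpm 3/4) — PASS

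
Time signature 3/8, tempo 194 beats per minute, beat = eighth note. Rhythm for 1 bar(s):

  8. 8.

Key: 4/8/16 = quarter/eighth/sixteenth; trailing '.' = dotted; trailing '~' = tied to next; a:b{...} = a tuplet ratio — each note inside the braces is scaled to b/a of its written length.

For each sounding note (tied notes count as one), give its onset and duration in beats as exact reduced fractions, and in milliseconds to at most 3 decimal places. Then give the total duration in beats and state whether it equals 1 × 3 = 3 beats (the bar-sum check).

1) 0.0ms=0b +463.918ms=3/2b
2) 463.918ms=3/2b +463.918ms=3/2b
Σ=3b of 3 (194bpm 3/8) — PASS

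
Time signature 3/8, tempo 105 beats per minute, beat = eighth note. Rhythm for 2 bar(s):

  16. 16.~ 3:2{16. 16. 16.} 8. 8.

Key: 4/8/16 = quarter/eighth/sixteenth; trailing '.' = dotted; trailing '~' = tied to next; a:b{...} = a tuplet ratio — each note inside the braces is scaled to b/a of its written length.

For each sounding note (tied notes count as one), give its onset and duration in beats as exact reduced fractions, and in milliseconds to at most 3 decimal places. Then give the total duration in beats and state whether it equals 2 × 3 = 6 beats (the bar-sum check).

1) 0.0ms=0b +428.571ms=3/4b
2) 428.571ms=3/4b +714.286ms=5/4b
3) 1142.857ms=2b +285.714ms=1/2b
4) 1428.571ms=5/2b +285.714ms=1/2b
5) 1714.286ms=3b +857.143ms=3/2b
6) 2571.429ms=9/2b +857.143ms=3/2b
Σ=6b of 6 (105bpm 3/8) — PASS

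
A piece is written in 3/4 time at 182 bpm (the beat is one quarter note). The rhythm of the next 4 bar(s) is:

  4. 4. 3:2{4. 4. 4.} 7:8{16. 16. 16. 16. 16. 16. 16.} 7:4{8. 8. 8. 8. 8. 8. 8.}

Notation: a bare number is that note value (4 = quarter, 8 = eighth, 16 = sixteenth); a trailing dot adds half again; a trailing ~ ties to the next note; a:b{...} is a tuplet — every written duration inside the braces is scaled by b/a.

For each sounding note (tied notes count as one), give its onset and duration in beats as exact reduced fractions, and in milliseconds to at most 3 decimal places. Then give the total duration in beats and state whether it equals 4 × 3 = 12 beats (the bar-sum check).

1) 0.0ms=0b +494.505ms=3/2b
2) 494.505ms=3/2b +494.505ms=3/2b
3) 989.011ms=3b +329.67ms=1b
4) 1318.681ms=4b +329.67ms=1b
5) 1648.352ms=5b +329.67ms=1b
6) 1978.022ms=6b +141.287ms=3/7b
7) 2119.309ms=45/7b +141.287ms=3/7b
8) 2260.597ms=48/7b +141.287ms=3/7b
9) 2401.884ms=51/7b +141.287ms=3/7b
10) 2543.171ms=54/7b +141.287ms=3/7b
11) 2684.458ms=57/7b +141.287ms=3/7b
12) 2825.746ms=60/7b +141.287ms=3/7b
13) 2967.033ms=9b +141.287ms=3/7b
14) 3108.32ms=66/7b +141.287ms=3/7b
15) 3249.608ms=69/7b +141.287ms=3/7b
16) 3390.895ms=72/7b +141.287ms=3/7b
17) 3532.182ms=75/7b +141.287ms=3/7b
18) 3673.469ms=78/7b +141.287ms=3/7b
19) 3814.757ms=81/7b +141.287ms=3/7b
Σ=12b of 12 (182bpm 3/4) — PASS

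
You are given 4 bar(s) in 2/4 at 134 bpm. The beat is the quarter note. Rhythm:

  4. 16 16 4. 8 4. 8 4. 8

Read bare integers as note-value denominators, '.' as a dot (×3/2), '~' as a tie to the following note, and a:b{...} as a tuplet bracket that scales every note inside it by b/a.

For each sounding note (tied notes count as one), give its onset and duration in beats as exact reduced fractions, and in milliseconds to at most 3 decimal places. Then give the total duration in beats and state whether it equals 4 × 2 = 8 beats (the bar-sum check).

1) 0.0ms=0b +671.642ms=3/2b
2) 671.642ms=3/2b +111.94ms=1/4b
3) 783.582ms=7/4b +111.94ms=1/4b
4) 895.522ms=2b +671.642ms=3/2b
5) 1567.164ms=7/2b +223.881ms=1/2b
6) 1791.045ms=4b +671.642ms=3/2b
7) 2462.687ms=11/2b +223.881ms=1/2b
8) 2686.567ms=6b +671.642ms=3/2b
9) 3358.209ms=15/2b +223.881ms=1/2b
Σ=8b of 8 (134bpm 2/4) — PASS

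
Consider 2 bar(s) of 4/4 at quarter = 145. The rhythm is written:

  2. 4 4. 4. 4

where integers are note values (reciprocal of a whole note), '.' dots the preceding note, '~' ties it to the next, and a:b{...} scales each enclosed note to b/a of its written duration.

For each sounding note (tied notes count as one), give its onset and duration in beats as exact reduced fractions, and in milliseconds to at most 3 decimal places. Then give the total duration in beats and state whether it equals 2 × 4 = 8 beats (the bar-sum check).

1) 0.0ms=0b +1241.379ms=3b
2) 1241.379ms=3b +413.793ms=1b
3) 1655.172ms=4b +620.69ms=3/2b
4) 2275.862ms=11/2b +620.69ms=3/2b
5) 2896.552ms=7b +413.793ms=1b
Σ=8b of 8 (145bpm 4/4) — PASS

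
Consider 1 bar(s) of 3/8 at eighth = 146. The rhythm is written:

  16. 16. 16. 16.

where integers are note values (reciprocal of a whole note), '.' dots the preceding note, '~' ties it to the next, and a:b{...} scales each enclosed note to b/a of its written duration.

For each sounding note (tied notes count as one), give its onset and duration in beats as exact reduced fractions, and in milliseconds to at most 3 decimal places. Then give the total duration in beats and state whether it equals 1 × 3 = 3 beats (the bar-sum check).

1) 0.0ms=0b +308.219ms=3/4b
2) 308.219ms=3/4b +308.219ms=3/4b
3) 616.438ms=3/2b +308.219ms=3/4b
4) 924.658ms=9/4b +308.219ms=3/4b
Σ=3b of 3 (146bpm 3/8) — PASS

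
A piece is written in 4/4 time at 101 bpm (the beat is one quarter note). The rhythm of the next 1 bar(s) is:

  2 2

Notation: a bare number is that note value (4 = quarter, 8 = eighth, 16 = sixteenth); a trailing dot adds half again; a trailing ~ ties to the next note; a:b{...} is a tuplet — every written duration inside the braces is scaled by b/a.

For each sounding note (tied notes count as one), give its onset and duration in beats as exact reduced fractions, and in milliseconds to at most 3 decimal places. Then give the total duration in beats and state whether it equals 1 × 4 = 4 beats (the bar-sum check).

1) 0.0ms=0b +1188.119ms=2b
2) 1188.119ms=2b +1188.119ms=2b
Σ=4b of 4 (101bpm 4/4) — PASS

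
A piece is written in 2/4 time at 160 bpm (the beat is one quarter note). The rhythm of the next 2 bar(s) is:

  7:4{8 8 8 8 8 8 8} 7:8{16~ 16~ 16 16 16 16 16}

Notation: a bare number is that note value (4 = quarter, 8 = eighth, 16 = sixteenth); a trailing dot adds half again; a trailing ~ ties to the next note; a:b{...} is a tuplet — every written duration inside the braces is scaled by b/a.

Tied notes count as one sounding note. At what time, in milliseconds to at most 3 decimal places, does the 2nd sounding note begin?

note 2 onset = 2/7b = 107.143ms

1. 0.0ms @ 0 + 107.143ms (2/7)
2. 107.143ms @ 2/7 + 107.143ms (2/7)
3. 214.286ms @ 4/7 + 107.143ms (2/7)
4. 321.429ms @ 6/7 + 107.143ms (2/7)
5. 428.571ms @ 8/7 + 107.143ms (2/7)
6. 535.714ms @ 10/7 + 107.143ms (2/7)
7. 642.857ms @ 12/7 + 107.143ms (2/7)
8. 750.0ms @ 2 + 321.429ms (6/7)
9. 1071.429ms @ 20/7 + 107.143ms (2/7)
10. 1178.571ms @ 22/7 + 107.143ms (2/7)
11. 1285.714ms @ 24/7 + 107.143ms (2/7)
12. 1392.857ms @ 26/7 + 107.143ms (2/7)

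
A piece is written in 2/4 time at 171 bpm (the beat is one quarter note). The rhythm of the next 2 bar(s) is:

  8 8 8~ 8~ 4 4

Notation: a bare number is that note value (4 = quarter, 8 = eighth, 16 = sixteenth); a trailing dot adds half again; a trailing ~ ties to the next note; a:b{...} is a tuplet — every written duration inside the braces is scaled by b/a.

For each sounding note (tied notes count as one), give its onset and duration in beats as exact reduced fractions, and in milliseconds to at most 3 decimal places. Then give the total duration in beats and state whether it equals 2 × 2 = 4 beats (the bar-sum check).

1) 0.0ms=0b +175.439ms=1/2b
2) 175.439ms=1/2b +175.439ms=1/2b
3) 350.877ms=1b +701.754ms=2b
4) 1052.632ms=3b +350.877ms=1b
Σ=4b of 4 (171bpm 2/4) — PASS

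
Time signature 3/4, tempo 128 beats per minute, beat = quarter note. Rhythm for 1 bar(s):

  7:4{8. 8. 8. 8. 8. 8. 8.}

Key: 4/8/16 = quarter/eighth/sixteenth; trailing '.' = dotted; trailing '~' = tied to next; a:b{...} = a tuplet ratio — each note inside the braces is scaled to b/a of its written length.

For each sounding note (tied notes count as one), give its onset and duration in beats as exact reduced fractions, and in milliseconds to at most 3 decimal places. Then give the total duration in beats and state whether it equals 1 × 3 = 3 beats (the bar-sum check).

1) 0.0ms=0b +200.893ms=3/7b
2) 200.893ms=3/7b +200.893ms=3/7b
3) 401.786ms=6/7b +200.893ms=3/7b
4) 602.679ms=9/7b +200.893ms=3/7b
5) 803.571ms=12/7b +200.893ms=3/7b
6) 1004.464ms=15/7b +200.893ms=3/7b
7) 1205.357ms=18/7b +200.893ms=3/7b
Σ=3b of 3 (128bpm 3/4) — PASS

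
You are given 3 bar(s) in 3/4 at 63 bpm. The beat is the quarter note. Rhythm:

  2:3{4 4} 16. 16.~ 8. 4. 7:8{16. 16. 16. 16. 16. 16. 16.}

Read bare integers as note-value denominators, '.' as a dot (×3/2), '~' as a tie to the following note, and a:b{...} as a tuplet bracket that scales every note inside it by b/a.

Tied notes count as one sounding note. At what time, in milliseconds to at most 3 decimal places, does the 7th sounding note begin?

1. 0.0ms @ 0 + 1428.571ms (3/2)
2. 1428.571ms @ 3/2 + 1428.571ms (3/2)
3. 2857.143ms @ 3 + 357.143ms (3/8)
4. 3214.286ms @ 27/8 + 1071.429ms (9/8)
5. 4285.714ms @ 9/2 + 1428.571ms (3/2)
6. 5714.286ms @ 6 + 408.163ms (3/7)
7. 6122.449ms @ 45/7 + 408.163ms (3/7)
8. 6530.612ms @ 48/7 + 408.163ms (3/7)
9. 6938.776ms @ 51/7 + 408.163ms (3/7)
10. 7346.939ms @ 54/7 + 408.163ms (3/7)
11. 7755.102ms @ 57/7 + 408.163ms (3/7)
12. 8163.265ms @ 60/7 + 408.163ms (3/7)

note 7 onset = 45/7b = 6122.449ms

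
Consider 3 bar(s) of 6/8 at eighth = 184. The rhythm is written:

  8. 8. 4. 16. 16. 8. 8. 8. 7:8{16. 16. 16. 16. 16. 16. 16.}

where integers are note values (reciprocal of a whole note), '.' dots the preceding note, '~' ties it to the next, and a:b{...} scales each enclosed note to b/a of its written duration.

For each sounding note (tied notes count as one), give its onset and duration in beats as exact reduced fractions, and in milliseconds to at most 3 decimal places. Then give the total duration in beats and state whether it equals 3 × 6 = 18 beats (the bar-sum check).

1) 0.0ms=0b +489.13ms=3/2b
2) 489.13ms=3/2b +489.13ms=3/2b
3) 978.261ms=3b +978.261ms=3b
4) 1956.522ms=6b +244.565ms=3/4b
5) 2201.087ms=27/4b +244.565ms=3/4b
6) 2445.652ms=15/2b +489.13ms=3/2b
7) 2934.783ms=9b +489.13ms=3/2b
8) 3423.913ms=21/2b +489.13ms=3/2b
9) 3913.043ms=12b +279.503ms=6/7b
10) 4192.547ms=90/7b +279.503ms=6/7b
11) 4472.05ms=96/7b +279.503ms=6/7b
12) 4751.553ms=102/7b +279.503ms=6/7b
13) 5031.056ms=108/7b +279.503ms=6/7b
14) 5310.559ms=114/7b +279.503ms=6/7b
15) 5590.062ms=120/7b +279.503ms=6/7b
Σ=18b of 18 (184bpm 6/8) — PASS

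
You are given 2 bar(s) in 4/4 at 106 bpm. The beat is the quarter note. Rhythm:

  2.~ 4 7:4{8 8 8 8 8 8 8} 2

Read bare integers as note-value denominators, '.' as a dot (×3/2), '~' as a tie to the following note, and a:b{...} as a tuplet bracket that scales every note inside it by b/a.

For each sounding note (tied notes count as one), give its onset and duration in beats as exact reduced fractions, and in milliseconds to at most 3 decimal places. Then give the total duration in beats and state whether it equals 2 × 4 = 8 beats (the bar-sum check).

1) 0.0ms=0b +2264.151ms=4b
2) 2264.151ms=4b +161.725ms=2/7b
3) 2425.876ms=30/7b +161.725ms=2/7b
4) 2587.601ms=32/7b +161.725ms=2/7b
5) 2749.326ms=34/7b +161.725ms=2/7b
6) 2911.051ms=36/7b +161.725ms=2/7b
7) 3072.776ms=38/7b +161.725ms=2/7b
8) 3234.501ms=40/7b +161.725ms=2/7b
9) 3396.226ms=6b +1132.075ms=2b
Σ=8b of 8 (106bpm 4/4) — PASS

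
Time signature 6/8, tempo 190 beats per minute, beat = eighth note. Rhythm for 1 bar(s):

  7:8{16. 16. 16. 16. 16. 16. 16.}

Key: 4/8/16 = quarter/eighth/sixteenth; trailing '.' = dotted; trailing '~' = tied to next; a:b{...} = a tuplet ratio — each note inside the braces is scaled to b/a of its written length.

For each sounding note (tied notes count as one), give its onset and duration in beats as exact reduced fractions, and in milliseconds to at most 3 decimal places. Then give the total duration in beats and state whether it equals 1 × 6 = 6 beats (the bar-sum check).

1) 0.0ms=0b +270.677ms=6/7b
2) 270.677ms=6/7b +270.677ms=6/7b
3) 541.353ms=12/7b +270.677ms=6/7b
4) 812.03ms=18/7b +270.677ms=6/7b
5) 1082.707ms=24/7b +270.677ms=6/7b
6) 1353.383ms=30/7b +270.677ms=6/7b
7) 1624.06ms=36/7b +270.677ms=6/7b
Σ=6b of 6 (190bpm 6/8) — PASS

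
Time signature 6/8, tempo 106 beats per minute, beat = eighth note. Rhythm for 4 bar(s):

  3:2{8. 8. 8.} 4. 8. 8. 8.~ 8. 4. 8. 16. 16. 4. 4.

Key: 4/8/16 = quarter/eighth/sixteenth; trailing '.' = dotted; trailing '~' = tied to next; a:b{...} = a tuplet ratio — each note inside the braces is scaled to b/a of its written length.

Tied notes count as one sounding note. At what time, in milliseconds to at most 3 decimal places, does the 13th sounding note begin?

1. 0.0ms @ 0 + 566.038ms (1)
2. 566.038ms @ 1 + 566.038ms (1)
3. 1132.075ms @ 2 + 566.038ms (1)
4. 1698.113ms @ 3 + 1698.113ms (3)
5. 3396.226ms @ 6 + 849.057ms (3/2)
6. 4245.283ms @ 15/2 + 849.057ms (3/2)
7. 5094.34ms @ 9 + 1698.113ms (3)
8. 6792.453ms @ 12 + 1698.113ms (3)
9. 8490.566ms @ 15 + 849.057ms (3/2)
10. 9339.623ms @ 33/2 + 424.528ms (3/4)
11. 9764.151ms @ 69/4 + 424.528ms (3/4)
12. 10188.679ms @ 18 + 1698.113ms (3)
13. 11886.792ms @ 21 + 1698.113ms (3)

note 13 onset = 21b = 11886.792ms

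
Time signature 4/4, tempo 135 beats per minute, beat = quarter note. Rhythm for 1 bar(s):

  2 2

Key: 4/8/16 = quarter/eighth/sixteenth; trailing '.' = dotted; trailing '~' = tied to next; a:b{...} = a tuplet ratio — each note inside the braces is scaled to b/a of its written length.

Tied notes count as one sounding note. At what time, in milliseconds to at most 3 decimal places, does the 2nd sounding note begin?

note 2 onset = 2b = 888.889ms

1. 0.0ms @ 0 + 888.889ms (2)
2. 888.889ms @ 2 + 888.889ms (2)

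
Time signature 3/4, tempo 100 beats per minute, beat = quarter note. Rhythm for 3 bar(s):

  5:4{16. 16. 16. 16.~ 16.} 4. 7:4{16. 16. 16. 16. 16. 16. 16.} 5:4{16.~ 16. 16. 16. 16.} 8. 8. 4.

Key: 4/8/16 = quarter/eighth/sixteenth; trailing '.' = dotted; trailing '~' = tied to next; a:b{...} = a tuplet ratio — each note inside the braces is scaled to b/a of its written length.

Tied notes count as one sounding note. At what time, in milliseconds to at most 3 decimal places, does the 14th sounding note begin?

1. 0.0ms @ 0 + 180.0ms (3/10)
2. 180.0ms @ 3/10 + 180.0ms (3/10)
3. 360.0ms @ 3/5 + 180.0ms (3/10)
4. 540.0ms @ 9/10 + 360.0ms (3/5)
5. 900.0ms @ 3/2 + 900.0ms (3/2)
6. 1800.0ms @ 3 + 128.571ms (3/14)
7. 1928.571ms @ 45/14 + 128.571ms (3/14)
8. 2057.143ms @ 24/7 + 128.571ms (3/14)
9. 2185.714ms @ 51/14 + 128.571ms (3/14)
10. 2314.286ms @ 27/7 + 128.571ms (3/14)
11. 2442.857ms @ 57/14 + 128.571ms (3/14)
12. 2571.429ms @ 30/7 + 128.571ms (3/14)
13. 2700.0ms @ 9/2 + 360.0ms (3/5)
14. 3060.0ms @ 51/10 + 180.0ms (3/10)
15. 3240.0ms @ 27/5 + 180.0ms (3/10)
16. 3420.0ms @ 57/10 + 180.0ms (3/10)
17. 3600.0ms @ 6 + 450.0ms (3/4)
18. 4050.0ms @ 27/4 + 450.0ms (3/4)
19. 4500.0ms @ 15/2 + 900.0ms (3/2)

note 14 onset = 51/10b = 3060.0ms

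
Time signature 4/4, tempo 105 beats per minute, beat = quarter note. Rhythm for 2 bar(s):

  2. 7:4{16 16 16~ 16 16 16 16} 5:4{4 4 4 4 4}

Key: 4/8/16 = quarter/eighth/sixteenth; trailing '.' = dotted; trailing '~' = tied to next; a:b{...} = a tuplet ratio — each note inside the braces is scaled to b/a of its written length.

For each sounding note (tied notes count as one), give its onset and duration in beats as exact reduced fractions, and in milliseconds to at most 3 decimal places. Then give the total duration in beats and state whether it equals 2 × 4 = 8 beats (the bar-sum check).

1) 0.0ms=0b +1714.286ms=3b
2) 1714.286ms=3b +81.633ms=1/7b
3) 1795.918ms=22/7b +81.633ms=1/7b
4) 1877.551ms=23/7b +163.265ms=2/7b
5) 2040.816ms=25/7b +81.633ms=1/7b
6) 2122.449ms=26/7b +81.633ms=1/7b
7) 2204.082ms=27/7b +81.633ms=1/7b
8) 2285.714ms=4b +457.143ms=4/5b
9) 2742.857ms=24/5b +457.143ms=4/5b
10) 3200.0ms=28/5b +457.143ms=4/5b
11) 3657.143ms=32/5b +457.143ms=4/5b
12) 4114.286ms=36/5b +457.143ms=4/5b
Σ=8b of 8 (105bpm 4/4) — PASS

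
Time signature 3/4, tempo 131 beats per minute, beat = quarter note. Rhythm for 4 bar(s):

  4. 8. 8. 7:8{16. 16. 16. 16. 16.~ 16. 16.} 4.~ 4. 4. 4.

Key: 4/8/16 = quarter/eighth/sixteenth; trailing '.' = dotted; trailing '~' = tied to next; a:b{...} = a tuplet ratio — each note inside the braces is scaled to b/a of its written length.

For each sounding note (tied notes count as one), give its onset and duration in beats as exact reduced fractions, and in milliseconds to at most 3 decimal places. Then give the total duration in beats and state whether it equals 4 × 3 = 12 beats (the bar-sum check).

1) 0.0ms=0b +687.023ms=3/2b
2) 687.023ms=3/2b +343.511ms=3/4b
3) 1030.534ms=9/4b +343.511ms=3/4b
4) 1374.046ms=3b +196.292ms=3/7b
5) 1570.338ms=24/7b +196.292ms=3/7b
6) 1766.63ms=27/7b +196.292ms=3/7b
7) 1962.923ms=30/7b +196.292ms=3/7b
8) 2159.215ms=33/7b +392.585ms=6/7b
9) 2551.799ms=39/7b +196.292ms=3/7b
10) 2748.092ms=6b +1374.046ms=3b
11) 4122.137ms=9b +687.023ms=3/2b
12) 4809.16ms=21/2b +687.023ms=3/2b
Σ=12b of 12 (131bpm 3/4) — PASS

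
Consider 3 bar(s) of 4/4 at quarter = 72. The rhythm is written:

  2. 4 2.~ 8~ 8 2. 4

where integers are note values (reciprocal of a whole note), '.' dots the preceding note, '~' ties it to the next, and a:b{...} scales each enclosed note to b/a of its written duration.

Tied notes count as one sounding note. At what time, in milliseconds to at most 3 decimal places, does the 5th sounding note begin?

note 5 onset = 11b = 9166.667ms

1. 0.0ms @ 0 + 2500.0ms (3)
2. 2500.0ms @ 3 + 833.333ms (1)
3. 3333.333ms @ 4 + 3333.333ms (4)
4. 6666.667ms @ 8 + 2500.0ms (3)
5. 9166.667ms @ 11 + 833.333ms (1)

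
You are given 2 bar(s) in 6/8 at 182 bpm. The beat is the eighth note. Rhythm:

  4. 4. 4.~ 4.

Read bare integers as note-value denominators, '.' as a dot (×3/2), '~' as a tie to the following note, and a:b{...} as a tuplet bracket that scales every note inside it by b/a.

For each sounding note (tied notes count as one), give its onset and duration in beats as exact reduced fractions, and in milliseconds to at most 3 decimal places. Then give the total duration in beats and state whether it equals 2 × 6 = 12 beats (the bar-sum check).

1) 0.0ms=0b +989.011ms=3b
2) 989.011ms=3b +989.011ms=3b
3) 1978.022ms=6b +1978.022ms=6b
Σ=12b of 12 (182bpm 6/8) — PASS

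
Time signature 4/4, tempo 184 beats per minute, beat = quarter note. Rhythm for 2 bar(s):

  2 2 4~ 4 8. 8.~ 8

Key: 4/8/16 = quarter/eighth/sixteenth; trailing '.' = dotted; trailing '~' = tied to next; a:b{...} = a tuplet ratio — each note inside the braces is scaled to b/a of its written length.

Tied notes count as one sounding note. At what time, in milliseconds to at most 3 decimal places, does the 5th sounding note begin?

note 5 onset = 27/4b = 2201.087ms

1. 0.0ms @ 0 + 652.174ms (2)
2. 652.174ms @ 2 + 652.174ms (2)
3. 1304.348ms @ 4 + 652.174ms (2)
4. 1956.522ms @ 6 + 244.565ms (3/4)
5. 2201.087ms @ 27/4 + 407.609ms (5/4)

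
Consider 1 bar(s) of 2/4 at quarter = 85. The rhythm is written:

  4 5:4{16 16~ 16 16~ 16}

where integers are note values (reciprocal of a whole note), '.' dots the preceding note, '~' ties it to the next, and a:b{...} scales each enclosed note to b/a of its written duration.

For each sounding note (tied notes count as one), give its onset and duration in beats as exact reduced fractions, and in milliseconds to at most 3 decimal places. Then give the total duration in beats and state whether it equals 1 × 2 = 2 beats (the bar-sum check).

1) 0.0ms=0b +705.882ms=1b
2) 705.882ms=1b +141.176ms=1/5b
3) 847.059ms=6/5b +282.353ms=2/5b
4) 1129.412ms=8/5b +282.353ms=2/5b
Σ=2b of 2 (85bpm 2/4) — PASS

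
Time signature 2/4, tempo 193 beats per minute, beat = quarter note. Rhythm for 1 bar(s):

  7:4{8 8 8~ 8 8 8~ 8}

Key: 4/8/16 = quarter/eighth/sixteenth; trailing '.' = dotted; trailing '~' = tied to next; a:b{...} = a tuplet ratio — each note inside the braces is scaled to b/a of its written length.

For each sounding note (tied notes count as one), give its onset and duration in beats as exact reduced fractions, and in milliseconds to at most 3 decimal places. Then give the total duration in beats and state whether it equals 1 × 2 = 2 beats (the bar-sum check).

1) 0.0ms=0b +88.823ms=2/7b
2) 88.823ms=2/7b +88.823ms=2/7b
3) 177.646ms=4/7b +177.646ms=4/7b
4) 355.292ms=8/7b +88.823ms=2/7b
5) 444.115ms=10/7b +177.646ms=4/7b
Σ=2b of 2 (193bpm 2/4) — PASS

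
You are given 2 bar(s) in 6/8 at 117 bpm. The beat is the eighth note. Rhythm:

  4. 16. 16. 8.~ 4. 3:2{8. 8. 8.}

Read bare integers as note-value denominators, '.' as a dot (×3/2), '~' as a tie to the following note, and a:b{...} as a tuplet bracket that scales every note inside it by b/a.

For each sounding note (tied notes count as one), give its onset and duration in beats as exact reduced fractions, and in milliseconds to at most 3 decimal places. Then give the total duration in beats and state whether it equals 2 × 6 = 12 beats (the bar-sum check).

1) 0.0ms=0b +1538.462ms=3b
2) 1538.462ms=3b +384.615ms=3/4b
3) 1923.077ms=15/4b +384.615ms=3/4b
4) 2307.692ms=9/2b +2307.692ms=9/2b
5) 4615.385ms=9b +512.821ms=1b
6) 5128.205ms=10b +512.821ms=1b
7) 5641.026ms=11b +512.821ms=1b
Σ=12b of 12 (117bpm 6/8) — PASS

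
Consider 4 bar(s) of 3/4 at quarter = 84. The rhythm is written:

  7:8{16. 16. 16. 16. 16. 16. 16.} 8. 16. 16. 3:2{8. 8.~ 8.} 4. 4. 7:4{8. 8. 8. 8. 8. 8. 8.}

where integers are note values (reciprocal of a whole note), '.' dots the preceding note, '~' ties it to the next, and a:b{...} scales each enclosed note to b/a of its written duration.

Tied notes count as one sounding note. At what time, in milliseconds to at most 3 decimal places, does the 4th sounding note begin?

note 4 onset = 9/7b = 918.367ms

1. 0.0ms @ 0 + 306.122ms (3/7)
2. 306.122ms @ 3/7 + 306.122ms (3/7)
3. 612.245ms @ 6/7 + 306.122ms (3/7)
4. 918.367ms @ 9/7 + 306.122ms (3/7)
5. 1224.49ms @ 12/7 + 306.122ms (3/7)
6. 1530.612ms @ 15/7 + 306.122ms (3/7)
7. 1836.735ms @ 18/7 + 306.122ms (3/7)
8. 2142.857ms @ 3 + 535.714ms (3/4)
9. 2678.571ms @ 15/4 + 267.857ms (3/8)
10. 2946.429ms @ 33/8 + 267.857ms (3/8)
11. 3214.286ms @ 9/2 + 357.143ms (1/2)
12. 3571.429ms @ 5 + 714.286ms (1)
13. 4285.714ms @ 6 + 1071.429ms (3/2)
14. 5357.143ms @ 15/2 + 1071.429ms (3/2)
15. 6428.571ms @ 9 + 306.122ms (3/7)
16. 6734.694ms @ 66/7 + 306.122ms (3/7)
17. 7040.816ms @ 69/7 + 306.122ms (3/7)
18. 7346.939ms @ 72/7 + 306.122ms (3/7)
19. 7653.061ms @ 75/7 + 306.122ms (3/7)
20. 7959.184ms @ 78/7 + 306.122ms (3/7)
21. 8265.306ms @ 81/7 + 306.122ms (3/7)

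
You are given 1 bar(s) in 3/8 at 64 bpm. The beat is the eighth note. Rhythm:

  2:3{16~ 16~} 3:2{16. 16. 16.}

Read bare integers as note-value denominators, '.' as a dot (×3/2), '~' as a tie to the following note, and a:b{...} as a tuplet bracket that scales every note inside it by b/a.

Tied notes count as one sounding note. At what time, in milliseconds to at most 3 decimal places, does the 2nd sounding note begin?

1. 0.0ms @ 0 + 1875.0ms (2)
2. 1875.0ms @ 2 + 468.75ms (1/2)
3. 2343.75ms @ 5/2 + 468.75ms (1/2)

note 2 onset = 2b = 1875.0ms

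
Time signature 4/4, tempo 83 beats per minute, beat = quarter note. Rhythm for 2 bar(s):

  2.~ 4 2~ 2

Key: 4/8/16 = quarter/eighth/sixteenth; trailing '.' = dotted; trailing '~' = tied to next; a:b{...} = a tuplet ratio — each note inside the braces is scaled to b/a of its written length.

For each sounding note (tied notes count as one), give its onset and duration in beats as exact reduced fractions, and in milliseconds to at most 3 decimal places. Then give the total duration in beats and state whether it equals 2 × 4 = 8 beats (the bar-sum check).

1) 0.0ms=0b +2891.566ms=4b
2) 2891.566ms=4b +2891.566ms=4b
Σ=8b of 8 (83bpm 4/4) — PASS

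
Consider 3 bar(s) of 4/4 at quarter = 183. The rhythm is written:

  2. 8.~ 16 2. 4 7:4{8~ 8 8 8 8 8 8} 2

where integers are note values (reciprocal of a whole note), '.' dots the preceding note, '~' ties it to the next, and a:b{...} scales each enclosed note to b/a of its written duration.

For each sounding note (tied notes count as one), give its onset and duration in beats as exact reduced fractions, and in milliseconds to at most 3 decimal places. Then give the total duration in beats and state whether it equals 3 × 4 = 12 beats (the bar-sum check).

1) 0.0ms=0b +983.607ms=3b
2) 983.607ms=3b +327.869ms=1b
3) 1311.475ms=4b +983.607ms=3b
4) 2295.082ms=7b +327.869ms=1b
5) 2622.951ms=8b +187.354ms=4/7b
6) 2810.304ms=60/7b +93.677ms=2/7b
7) 2903.981ms=62/7b +93.677ms=2/7b
8) 2997.658ms=64/7b +93.677ms=2/7b
9) 3091.335ms=66/7b +93.677ms=2/7b
10) 3185.012ms=68/7b +93.677ms=2/7b
11) 3278.689ms=10b +655.738ms=2b
Σ=12b of 12 (183bpm 4/4) — PASS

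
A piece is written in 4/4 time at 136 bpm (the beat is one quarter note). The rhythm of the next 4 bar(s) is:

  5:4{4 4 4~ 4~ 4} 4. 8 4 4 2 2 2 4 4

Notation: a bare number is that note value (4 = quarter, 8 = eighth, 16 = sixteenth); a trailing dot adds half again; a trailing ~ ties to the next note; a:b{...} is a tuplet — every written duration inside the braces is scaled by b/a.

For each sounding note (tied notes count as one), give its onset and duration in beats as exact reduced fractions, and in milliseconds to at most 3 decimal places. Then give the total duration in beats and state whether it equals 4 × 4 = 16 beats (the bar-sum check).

1) 0.0ms=0b +352.941ms=4/5b
2) 352.941ms=4/5b +352.941ms=4/5b
3) 705.882ms=8/5b +1058.824ms=12/5b
4) 1764.706ms=4b +661.765ms=3/2b
5) 2426.471ms=11/2b +220.588ms=1/2b
6) 2647.059ms=6b +441.176ms=1b
7) 3088.235ms=7b +441.176ms=1b
8) 3529.412ms=8b +882.353ms=2b
9) 4411.765ms=10b +882.353ms=2b
10) 5294.118ms=12b +882.353ms=2b
11) 6176.471ms=14b +441.176ms=1b
12) 6617.647ms=15b +441.176ms=1b
Σ=16b of 16 (136bpm 4/4) — PASS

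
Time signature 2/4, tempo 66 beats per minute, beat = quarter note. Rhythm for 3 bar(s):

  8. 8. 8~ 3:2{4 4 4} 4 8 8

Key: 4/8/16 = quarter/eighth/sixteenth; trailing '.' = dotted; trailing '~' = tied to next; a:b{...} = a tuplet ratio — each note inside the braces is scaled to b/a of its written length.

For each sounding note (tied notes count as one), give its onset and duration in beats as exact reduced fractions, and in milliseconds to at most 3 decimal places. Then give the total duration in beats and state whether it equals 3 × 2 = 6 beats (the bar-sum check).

1) 0.0ms=0b +681.818ms=3/4b
2) 681.818ms=3/4b +681.818ms=3/4b
3) 1363.636ms=3/2b +1060.606ms=7/6b
4) 2424.242ms=8/3b +606.061ms=2/3b
5) 3030.303ms=10/3b +606.061ms=2/3b
6) 3636.364ms=4b +909.091ms=1b
7) 4545.455ms=5b +454.545ms=1/2b
8) 5000.0ms=11/2b +454.545ms=1/2b
Σ=6b of 6 (66bpm 2/4) — PASS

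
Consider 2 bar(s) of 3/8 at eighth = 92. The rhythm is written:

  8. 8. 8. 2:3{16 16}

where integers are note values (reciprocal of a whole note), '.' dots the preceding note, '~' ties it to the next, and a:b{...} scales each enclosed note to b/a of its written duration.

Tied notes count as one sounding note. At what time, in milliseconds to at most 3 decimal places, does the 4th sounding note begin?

note 4 onset = 9/2b = 2934.783ms

1. 0.0ms @ 0 + 978.261ms (3/2)
2. 978.261ms @ 3/2 + 978.261ms (3/2)
3. 1956.522ms @ 3 + 978.261ms (3/2)
4. 2934.783ms @ 9/2 + 489.13ms (3/4)
5. 3423.913ms @ 21/4 + 489.13ms (3/4)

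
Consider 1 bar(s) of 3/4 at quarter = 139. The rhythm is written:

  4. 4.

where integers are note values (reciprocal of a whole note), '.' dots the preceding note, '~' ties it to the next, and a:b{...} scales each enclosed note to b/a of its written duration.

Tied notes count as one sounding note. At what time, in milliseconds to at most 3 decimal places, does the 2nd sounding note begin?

note 2 onset = 3/2b = 647.482ms

1. 0.0ms @ 0 + 647.482ms (3/2)
2. 647.482ms @ 3/2 + 647.482ms (3/2)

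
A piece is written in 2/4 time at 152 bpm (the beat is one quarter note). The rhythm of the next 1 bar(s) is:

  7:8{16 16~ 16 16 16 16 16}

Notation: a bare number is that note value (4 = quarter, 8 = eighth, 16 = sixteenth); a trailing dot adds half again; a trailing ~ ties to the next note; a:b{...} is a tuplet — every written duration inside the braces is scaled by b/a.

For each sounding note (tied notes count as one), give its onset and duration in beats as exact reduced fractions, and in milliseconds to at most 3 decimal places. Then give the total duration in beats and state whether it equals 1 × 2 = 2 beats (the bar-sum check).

1) 0.0ms=0b +112.782ms=2/7b
2) 112.782ms=2/7b +225.564ms=4/7b
3) 338.346ms=6/7b +112.782ms=2/7b
4) 451.128ms=8/7b +112.782ms=2/7b
5) 563.91ms=10/7b +112.782ms=2/7b
6) 676.692ms=12/7b +112.782ms=2/7b
Σ=2b of 2 (152bpm 2/4) — PASS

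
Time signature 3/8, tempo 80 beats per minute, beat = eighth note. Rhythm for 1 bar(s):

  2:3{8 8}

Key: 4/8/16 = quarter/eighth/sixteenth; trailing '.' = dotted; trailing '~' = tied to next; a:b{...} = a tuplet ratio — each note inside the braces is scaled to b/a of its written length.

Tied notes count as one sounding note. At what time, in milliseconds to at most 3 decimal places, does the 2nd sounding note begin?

1. 0.0ms @ 0 + 1125.0ms (3/2)
2. 1125.0ms @ 3/2 + 1125.0ms (3/2)

note 2 onset = 3/2b = 1125.0ms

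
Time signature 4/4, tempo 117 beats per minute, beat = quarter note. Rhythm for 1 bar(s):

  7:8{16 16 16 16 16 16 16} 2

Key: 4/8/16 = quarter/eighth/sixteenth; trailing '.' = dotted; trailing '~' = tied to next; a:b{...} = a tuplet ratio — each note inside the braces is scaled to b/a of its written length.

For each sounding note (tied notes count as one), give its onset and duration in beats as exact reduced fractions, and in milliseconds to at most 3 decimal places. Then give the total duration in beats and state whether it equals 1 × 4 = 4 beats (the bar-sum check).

1) 0.0ms=0b +146.52ms=2/7b
2) 146.52ms=2/7b +146.52ms=2/7b
3) 293.04ms=4/7b +146.52ms=2/7b
4) 439.56ms=6/7b +146.52ms=2/7b
5) 586.081ms=8/7b +146.52ms=2/7b
6) 732.601ms=10/7b +146.52ms=2/7b
7) 879.121ms=12/7b +146.52ms=2/7b
8) 1025.641ms=2b +1025.641ms=2b
Σ=4b of 4 (117bpm 4/4) — PASS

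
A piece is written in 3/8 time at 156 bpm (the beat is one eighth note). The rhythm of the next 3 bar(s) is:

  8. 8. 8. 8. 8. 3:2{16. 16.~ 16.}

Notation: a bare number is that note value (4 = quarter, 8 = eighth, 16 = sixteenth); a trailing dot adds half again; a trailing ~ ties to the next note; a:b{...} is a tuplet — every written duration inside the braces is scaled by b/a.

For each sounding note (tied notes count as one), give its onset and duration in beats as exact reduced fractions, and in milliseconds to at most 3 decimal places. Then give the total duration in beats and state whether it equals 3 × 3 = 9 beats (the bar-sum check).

1) 0.0ms=0b +576.923ms=3/2b
2) 576.923ms=3/2b +576.923ms=3/2b
3) 1153.846ms=3b +576.923ms=3/2b
4) 1730.769ms=9/2b +576.923ms=3/2b
5) 2307.692ms=6b +576.923ms=3/2b
6) 2884.615ms=15/2b +192.308ms=1/2b
7) 3076.923ms=8b +384.615ms=1b
Σ=9b of 9 (156bpm 3/8) — PASS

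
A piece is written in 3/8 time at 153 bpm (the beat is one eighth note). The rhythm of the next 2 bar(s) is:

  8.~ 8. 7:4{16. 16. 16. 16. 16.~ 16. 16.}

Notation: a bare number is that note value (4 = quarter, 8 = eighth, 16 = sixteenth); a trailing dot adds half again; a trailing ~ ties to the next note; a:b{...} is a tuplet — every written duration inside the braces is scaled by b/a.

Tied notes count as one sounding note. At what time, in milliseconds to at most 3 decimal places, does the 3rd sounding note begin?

1. 0.0ms @ 0 + 1176.471ms (3)
2. 1176.471ms @ 3 + 168.067ms (3/7)
3. 1344.538ms @ 24/7 + 168.067ms (3/7)
4. 1512.605ms @ 27/7 + 168.067ms (3/7)
5. 1680.672ms @ 30/7 + 168.067ms (3/7)
6. 1848.739ms @ 33/7 + 336.134ms (6/7)
7. 2184.874ms @ 39/7 + 168.067ms (3/7)

note 3 onset = 24/7b = 1344.538ms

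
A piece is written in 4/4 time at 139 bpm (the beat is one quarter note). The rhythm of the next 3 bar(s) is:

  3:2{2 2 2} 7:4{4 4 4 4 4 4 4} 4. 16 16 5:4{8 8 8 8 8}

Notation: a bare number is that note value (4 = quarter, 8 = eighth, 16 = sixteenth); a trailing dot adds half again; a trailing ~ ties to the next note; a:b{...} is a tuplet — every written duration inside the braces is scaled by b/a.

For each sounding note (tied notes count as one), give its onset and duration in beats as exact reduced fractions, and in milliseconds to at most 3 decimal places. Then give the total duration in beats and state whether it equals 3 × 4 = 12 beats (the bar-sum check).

1) 0.0ms=0b +575.54ms=4/3b
2) 575.54ms=4/3b +575.54ms=4/3b
3) 1151.079ms=8/3b +575.54ms=4/3b
4) 1726.619ms=4b +246.66ms=4/7b
5) 1973.279ms=32/7b +246.66ms=4/7b
6) 2219.938ms=36/7b +246.66ms=4/7b
7) 2466.598ms=40/7b +246.66ms=4/7b
8) 2713.258ms=44/7b +246.66ms=4/7b
9) 2959.918ms=48/7b +246.66ms=4/7b
10) 3206.578ms=52/7b +246.66ms=4/7b
11) 3453.237ms=8b +647.482ms=3/2b
12) 4100.719ms=19/2b +107.914ms=1/4b
13) 4208.633ms=39/4b +107.914ms=1/4b
14) 4316.547ms=10b +172.662ms=2/5b
15) 4489.209ms=52/5b +172.662ms=2/5b
16) 4661.871ms=54/5b +172.662ms=2/5b
17) 4834.532ms=56/5b +172.662ms=2/5b
18) 5007.194ms=58/5b +172.662ms=2/5b
Σ=12b of 12 (139bpm 4/4) — PASS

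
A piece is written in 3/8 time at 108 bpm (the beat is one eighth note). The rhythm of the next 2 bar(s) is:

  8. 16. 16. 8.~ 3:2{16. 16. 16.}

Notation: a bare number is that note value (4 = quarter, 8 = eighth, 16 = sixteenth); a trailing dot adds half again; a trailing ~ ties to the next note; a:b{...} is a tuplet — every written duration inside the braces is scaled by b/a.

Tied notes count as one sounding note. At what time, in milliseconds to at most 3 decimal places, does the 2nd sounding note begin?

1. 0.0ms @ 0 + 833.333ms (3/2)
2. 833.333ms @ 3/2 + 416.667ms (3/4)
3. 1250.0ms @ 9/4 + 416.667ms (3/4)
4. 1666.667ms @ 3 + 1111.111ms (2)
5. 2777.778ms @ 5 + 277.778ms (1/2)
6. 3055.556ms @ 11/2 + 277.778ms (1/2)

note 2 onset = 3/2b = 833.333ms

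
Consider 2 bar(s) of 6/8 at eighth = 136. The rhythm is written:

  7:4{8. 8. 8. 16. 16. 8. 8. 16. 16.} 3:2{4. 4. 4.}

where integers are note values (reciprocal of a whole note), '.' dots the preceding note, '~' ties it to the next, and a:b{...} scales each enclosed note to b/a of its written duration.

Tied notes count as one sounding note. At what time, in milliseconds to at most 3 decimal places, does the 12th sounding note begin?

note 12 onset = 10b = 4411.765ms

1. 0.0ms @ 0 + 378.151ms (6/7)
2. 378.151ms @ 6/7 + 378.151ms (6/7)
3. 756.303ms @ 12/7 + 378.151ms (6/7)
4. 1134.454ms @ 18/7 + 189.076ms (3/7)
5. 1323.529ms @ 3 + 189.076ms (3/7)
6. 1512.605ms @ 24/7 + 378.151ms (6/7)
7. 1890.756ms @ 30/7 + 378.151ms (6/7)
8. 2268.908ms @ 36/7 + 189.076ms (3/7)
9. 2457.983ms @ 39/7 + 189.076ms (3/7)
10. 2647.059ms @ 6 + 882.353ms (2)
11. 3529.412ms @ 8 + 882.353ms (2)
12. 4411.765ms @ 10 + 882.353ms (2)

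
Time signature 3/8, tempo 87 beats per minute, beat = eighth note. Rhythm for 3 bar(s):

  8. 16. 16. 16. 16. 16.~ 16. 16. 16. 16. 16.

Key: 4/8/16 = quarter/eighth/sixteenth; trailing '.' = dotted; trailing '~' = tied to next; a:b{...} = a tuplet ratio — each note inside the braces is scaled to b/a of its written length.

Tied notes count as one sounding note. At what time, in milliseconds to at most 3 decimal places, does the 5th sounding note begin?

1. 0.0ms @ 0 + 1034.483ms (3/2)
2. 1034.483ms @ 3/2 + 517.241ms (3/4)
3. 1551.724ms @ 9/4 + 517.241ms (3/4)
4. 2068.966ms @ 3 + 517.241ms (3/4)
5. 2586.207ms @ 15/4 + 517.241ms (3/4)
6. 3103.448ms @ 9/2 + 1034.483ms (3/2)
7. 4137.931ms @ 6 + 517.241ms (3/4)
8. 4655.172ms @ 27/4 + 517.241ms (3/4)
9. 5172.414ms @ 15/2 + 517.241ms (3/4)
10. 5689.655ms @ 33/4 + 517.241ms (3/4)

note 5 onset = 15/4b = 2586.207ms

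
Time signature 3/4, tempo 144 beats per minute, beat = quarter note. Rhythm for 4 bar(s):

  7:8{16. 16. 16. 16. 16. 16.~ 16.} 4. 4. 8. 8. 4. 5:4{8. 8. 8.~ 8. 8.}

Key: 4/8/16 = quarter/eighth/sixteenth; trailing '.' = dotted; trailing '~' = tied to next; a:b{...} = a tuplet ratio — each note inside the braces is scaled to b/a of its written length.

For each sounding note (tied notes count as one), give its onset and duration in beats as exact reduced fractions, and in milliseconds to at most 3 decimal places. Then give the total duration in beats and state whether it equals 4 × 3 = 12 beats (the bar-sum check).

1) 0.0ms=0b +178.571ms=3/7b
2) 178.571ms=3/7b +178.571ms=3/7b
3) 357.143ms=6/7b +178.571ms=3/7b
4) 535.714ms=9/7b +178.571ms=3/7b
5) 714.286ms=12/7b +178.571ms=3/7b
6) 892.857ms=15/7b +357.143ms=6/7b
7) 1250.0ms=3b +625.0ms=3/2b
8) 1875.0ms=9/2b +625.0ms=3/2b
9) 2500.0ms=6b +312.5ms=3/4b
10) 2812.5ms=27/4b +312.5ms=3/4b
11) 3125.0ms=15/2b +625.0ms=3/2b
12) 3750.0ms=9b +250.0ms=3/5b
13) 4000.0ms=48/5b +250.0ms=3/5b
14) 4250.0ms=51/5b +500.0ms=6/5b
15) 4750.0ms=57/5b +250.0ms=3/5b
Σ=12b of 12 (144bpm 3/4) — PASS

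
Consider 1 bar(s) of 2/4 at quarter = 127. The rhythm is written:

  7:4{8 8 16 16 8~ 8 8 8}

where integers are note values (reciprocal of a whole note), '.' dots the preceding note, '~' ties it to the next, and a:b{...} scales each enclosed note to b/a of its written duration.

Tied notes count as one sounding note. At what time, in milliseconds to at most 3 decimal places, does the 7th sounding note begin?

note 7 onset = 12/7b = 809.899ms

1. 0.0ms @ 0 + 134.983ms (2/7)
2. 134.983ms @ 2/7 + 134.983ms (2/7)
3. 269.966ms @ 4/7 + 67.492ms (1/7)
4. 337.458ms @ 5/7 + 67.492ms (1/7)
5. 404.949ms @ 6/7 + 269.966ms (4/7)
6. 674.916ms @ 10/7 + 134.983ms (2/7)
7. 809.899ms @ 12/7 + 134.983ms (2/7)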